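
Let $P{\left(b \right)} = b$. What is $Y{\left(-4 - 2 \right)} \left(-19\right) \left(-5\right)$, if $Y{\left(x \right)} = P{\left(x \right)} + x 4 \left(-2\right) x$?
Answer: $-27930$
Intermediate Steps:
$Y{\left(x \right)} = x - 8 x^{2}$ ($Y{\left(x \right)} = x + x 4 \left(-2\right) x = x + x \left(- 8 x\right) = x - 8 x^{2}$)
$Y{\left(-4 - 2 \right)} \left(-19\right) \left(-5\right) = \left(-4 - 2\right) \left(1 - 8 \left(-4 - 2\right)\right) \left(-19\right) \left(-5\right) = - 6 \left(1 - -48\right) \left(-19\right) \left(-5\right) = - 6 \left(1 + 48\right) \left(-19\right) \left(-5\right) = \left(-6\right) 49 \left(-19\right) \left(-5\right) = \left(-294\right) \left(-19\right) \left(-5\right) = 5586 \left(-5\right) = -27930$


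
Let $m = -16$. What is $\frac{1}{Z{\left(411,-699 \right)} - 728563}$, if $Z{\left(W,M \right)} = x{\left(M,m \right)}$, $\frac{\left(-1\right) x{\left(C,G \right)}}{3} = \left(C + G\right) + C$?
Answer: $- \frac{1}{724321} \approx -1.3806 \cdot 10^{-6}$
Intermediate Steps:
$x{\left(C,G \right)} = - 6 C - 3 G$ ($x{\left(C,G \right)} = - 3 \left(\left(C + G\right) + C\right) = - 3 \left(G + 2 C\right) = - 6 C - 3 G$)
$Z{\left(W,M \right)} = 48 - 6 M$ ($Z{\left(W,M \right)} = - 6 M - -48 = - 6 M + 48 = 48 - 6 M$)
$\frac{1}{Z{\left(411,-699 \right)} - 728563} = \frac{1}{\left(48 - -4194\right) - 728563} = \frac{1}{\left(48 + 4194\right) - 728563} = \frac{1}{4242 - 728563} = \frac{1}{-724321} = - \frac{1}{724321}$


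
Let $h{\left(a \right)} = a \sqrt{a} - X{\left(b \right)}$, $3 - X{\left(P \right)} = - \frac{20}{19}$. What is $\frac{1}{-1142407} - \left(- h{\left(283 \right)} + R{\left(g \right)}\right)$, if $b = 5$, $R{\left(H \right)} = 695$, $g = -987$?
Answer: $- \frac{15173449793}{21705733} + 283 \sqrt{283} \approx 4061.7$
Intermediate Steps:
$X{\left(P \right)} = \frac{77}{19}$ ($X{\left(P \right)} = 3 - - \frac{20}{19} = 3 + \frac{20}{19} = \frac{77}{19}$)
$h{\left(a \right)} = - \frac{77}{19} + a^{\frac{3}{2}}$ ($h{\left(a \right)} = a \sqrt{a} - \frac{77}{19} = a^{\frac{3}{2}} - \frac{77}{19} = - \frac{77}{19} + a^{\frac{3}{2}}$)
$\frac{1}{-1142407} - \left(- h{\left(283 \right)} + R{\left(g \right)}\right) = \frac{1}{-1142407} - \left(\frac{13282}{19} - 283 \sqrt{283}\right) = - \frac{1}{1142407} - \left(\frac{13282}{19} - 283 \sqrt{283}\right) = - \frac{15173449793}{21705733} + 283 \sqrt{283}$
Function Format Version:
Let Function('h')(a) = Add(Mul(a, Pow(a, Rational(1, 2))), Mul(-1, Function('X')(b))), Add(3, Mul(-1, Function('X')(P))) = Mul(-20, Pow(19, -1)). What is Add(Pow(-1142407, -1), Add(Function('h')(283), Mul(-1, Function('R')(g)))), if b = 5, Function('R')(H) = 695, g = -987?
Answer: Add(Rational(-15173449793, 21705733), Mul(283, Pow(283, Rational(1, 2)))) ≈ 4061.7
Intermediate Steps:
Function('X')(P) = Rational(77, 19) (Function('X')(P) = Add(3, Mul(-1, Mul(-20, Pow(19, -1)))) = Add(3, Mul(-1, Mul(-20, Rational(1, 19)))) = Add(3, Mul(-1, Rational(-20, 19))) = Add(3, Rational(20, 19)) = Rational(77, 19))
Function('h')(a) = Add(Rational(-77, 19), Pow(a, Rational(3, 2))) (Function('h')(a) = Add(Mul(a, Pow(a, Rational(1, 2))), Mul(-1, Rational(77, 19))) = Add(Pow(a, Rational(3, 2)), Rational(-77, 19)) = Add(Rational(-77, 19), Pow(a, Rational(3, 2))))
Add(Pow(-1142407, -1), Add(Function('h')(283), Mul(-1, Function('R')(g)))) = Add(Pow(-1142407, -1), Add(Add(Rational(-77, 19), Pow(283, Rational(3, 2))), Mul(-1, 695))) = Add(Rational(-1, 1142407), Add(Add(Rational(-77, 19), Mul(283, Pow(283, Rational(1, 2)))), -695)) = Add(Rational(-1, 1142407), Add(Rational(-13282, 19), Mul(283, Pow(283, Rational(1, 2))))) = Add(Rational(-15173449793, 21705733), Mul(283, Pow(283, Rational(1, 2))))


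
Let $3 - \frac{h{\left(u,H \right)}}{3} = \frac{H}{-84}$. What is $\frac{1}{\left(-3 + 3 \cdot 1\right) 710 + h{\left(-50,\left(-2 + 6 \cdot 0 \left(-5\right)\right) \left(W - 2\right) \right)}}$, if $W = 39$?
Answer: $\frac{14}{89} \approx 0.1573$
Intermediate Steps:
$h{\left(u,H \right)} = 9 + \frac{H}{28}$ ($h{\left(u,H \right)} = 9 - 3 \frac{H}{-84} = 9 - 3 H \left(- \frac{1}{84}\right) = 9 - 3 \left(- \frac{H}{84}\right) = 9 + \frac{H}{28}$)
$\frac{1}{\left(-3 + 3 \cdot 1\right) 710 + h{\left(-50,\left(-2 + 6 \cdot 0 \left(-5\right)\right) \left(W - 2\right) \right)}} = \frac{1}{\left(-3 + 3 \cdot 1\right) 710 + \left(9 + \frac{\left(-2 + 6 \cdot 0 \left(-5\right)\right) \left(39 - 2\right)}{28}\right)} = \frac{1}{\left(-3 + 3\right) 710 + \left(9 + \frac{\left(-2 + 0 \left(-5\right)\right) 37}{28}\right)} = \frac{1}{0 \cdot 710 + \left(9 + \frac{\left(-2 + 0\right) 37}{28}\right)} = \frac{1}{0 + \left(9 + \frac{\left(-2\right) 37}{28}\right)} = \frac{1}{0 + \left(9 + \frac{1}{28} \left(-74\right)\right)} = \frac{1}{0 + \left(9 - \frac{37}{14}\right)} = \frac{1}{0 + \frac{89}{14}} = \frac{1}{\frac{89}{14}} = \frac{14}{89}$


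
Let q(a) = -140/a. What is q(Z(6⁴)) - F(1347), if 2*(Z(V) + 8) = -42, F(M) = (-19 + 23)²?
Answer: -324/29 ≈ -11.172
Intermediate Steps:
F(M) = 16 (F(M) = 4² = 16)
Z(V) = -29 (Z(V) = -8 + (½)*(-42) = -8 - 21 = -29)
q(Z(6⁴)) - F(1347) = -140/(-29) - 1*16 = -140*(-1/29) - 16 = 140/29 - 16 = -324/29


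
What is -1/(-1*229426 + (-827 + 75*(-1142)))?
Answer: 1/315903 ≈ 3.1655e-6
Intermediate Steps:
-1/(-1*229426 + (-827 + 75*(-1142))) = -1/(-229426 + (-827 - 85650)) = -1/(-229426 - 86477) = -1/(-315903) = -1*(-1/315903) = 1/315903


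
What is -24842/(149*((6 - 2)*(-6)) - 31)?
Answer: 24842/3607 ≈ 6.8872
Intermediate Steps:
-24842/(149*((6 - 2)*(-6)) - 31) = -24842/(149*(4*(-6)) - 31) = -24842/(149*(-24) - 31) = -24842/(-3576 - 31) = -24842/(-3607) = -24842*(-1/3607) = 24842/3607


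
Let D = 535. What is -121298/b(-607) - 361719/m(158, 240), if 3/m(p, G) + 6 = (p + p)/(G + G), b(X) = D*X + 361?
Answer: 522307829339/810960 ≈ 6.4406e+5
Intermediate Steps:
b(X) = 361 + 535*X (b(X) = 535*X + 361 = 361 + 535*X)
m(p, G) = 3/(-6 + p/G) (m(p, G) = 3/(-6 + (p + p)/(G + G)) = 3/(-6 + (2*p)/((2*G))) = 3/(-6 + (2*p)*(1/(2*G))) = 3/(-6 + p/G))
-121298/b(-607) - 361719/m(158, 240) = -121298/(361 + 535*(-607)) - 361719/(3*240/(158 - 6*240)) = -121298/(361 - 324745) - 361719/(3*240/(158 - 1440)) = -121298/(-324384) - 361719/(3*240/(-1282)) = -121298*(-1/324384) - 361719/(3*240*(-1/1282)) = 60649/162192 - 361719/(-360/641) = 60649/162192 - 361719*(-641/360) = 60649/162192 + 25762431/40 = 522307829339/810960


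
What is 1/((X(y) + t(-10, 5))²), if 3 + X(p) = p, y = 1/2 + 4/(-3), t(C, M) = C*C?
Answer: 36/332929 ≈ 0.00010813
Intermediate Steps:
t(C, M) = C²
y = -⅚ (y = 1*(½) + 4*(-⅓) = ½ - 4/3 = -⅚ ≈ -0.83333)
X(p) = -3 + p
1/((X(y) + t(-10, 5))²) = 1/(((-3 - ⅚) + (-10)²)²) = 1/((-23/6 + 100)²) = 1/((577/6)²) = 1/(332929/36) = 36/332929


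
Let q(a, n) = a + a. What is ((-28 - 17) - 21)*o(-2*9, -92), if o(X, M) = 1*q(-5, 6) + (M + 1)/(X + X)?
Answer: 2959/6 ≈ 493.17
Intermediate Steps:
q(a, n) = 2*a
o(X, M) = -10 + (1 + M)/(2*X) (o(X, M) = 1*(2*(-5)) + (M + 1)/(X + X) = 1*(-10) + (1 + M)/((2*X)) = -10 + (1 + M)*(1/(2*X)) = -10 + (1 + M)/(2*X))
((-28 - 17) - 21)*o(-2*9, -92) = ((-28 - 17) - 21)*((1 - 92 - (-40)*9)/(2*((-2*9)))) = (-45 - 21)*((1/2)*(1 - 92 - 20*(-18))/(-18)) = -33*(-1)*(1 - 92 + 360)/18 = -33*(-1)*269/18 = -66*(-269/36) = 2959/6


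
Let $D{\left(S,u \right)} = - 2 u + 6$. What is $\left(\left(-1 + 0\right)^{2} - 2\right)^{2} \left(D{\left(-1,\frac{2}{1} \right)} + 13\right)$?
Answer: $15$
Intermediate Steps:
$D{\left(S,u \right)} = 6 - 2 u$
$\left(\left(-1 + 0\right)^{2} - 2\right)^{2} \left(D{\left(-1,\frac{2}{1} \right)} + 13\right) = \left(\left(-1 + 0\right)^{2} - 2\right)^{2} \left(\left(6 - 2 \cdot \frac{2}{1}\right) + 13\right) = \left(\left(-1\right)^{2} - 2\right)^{2} \left(\left(6 - 2 \cdot 2 \cdot 1\right) + 13\right) = \left(1 - 2\right)^{2} \left(\left(6 - 4\right) + 13\right) = \left(-1\right)^{2} \left(\left(6 - 4\right) + 13\right) = 1 \left(2 + 13\right) = 1 \cdot 15 = 15$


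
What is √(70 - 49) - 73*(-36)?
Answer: 2628 + √21 ≈ 2632.6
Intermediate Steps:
√(70 - 49) - 73*(-36) = √21 + 2628 = 2628 + √21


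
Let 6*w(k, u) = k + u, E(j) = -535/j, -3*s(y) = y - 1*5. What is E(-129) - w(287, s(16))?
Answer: -16670/387 ≈ -43.075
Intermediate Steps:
s(y) = 5/3 - y/3 (s(y) = -(y - 1*5)/3 = -(y - 5)/3 = -(-5 + y)/3 = 5/3 - y/3)
w(k, u) = k/6 + u/6 (w(k, u) = (k + u)/6 = k/6 + u/6)
E(-129) - w(287, s(16)) = -535/(-129) - ((⅙)*287 + (5/3 - ⅓*16)/6) = -535*(-1/129) - (287/6 + (5/3 - 16/3)/6) = 535/129 - (287/6 + (⅙)*(-11/3)) = 535/129 - (287/6 - 11/18) = 535/129 - 1*425/9 = 535/129 - 425/9 = -16670/387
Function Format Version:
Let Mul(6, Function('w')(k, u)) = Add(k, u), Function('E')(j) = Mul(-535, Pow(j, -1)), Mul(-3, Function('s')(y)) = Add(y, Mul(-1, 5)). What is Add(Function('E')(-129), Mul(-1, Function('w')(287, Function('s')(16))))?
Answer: Rational(-16670, 387) ≈ -43.075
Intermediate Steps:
Function('s')(y) = Add(Rational(5, 3), Mul(Rational(-1, 3), y)) (Function('s')(y) = Mul(Rational(-1, 3), Add(y, Mul(-1, 5))) = Mul(Rational(-1, 3), Add(y, -5)) = Mul(Rational(-1, 3), Add(-5, y)) = Add(Rational(5, 3), Mul(Rational(-1, 3), y)))
Function('w')(k, u) = Add(Mul(Rational(1, 6), k), Mul(Rational(1, 6), u)) (Function('w')(k, u) = Mul(Rational(1, 6), Add(k, u)) = Add(Mul(Rational(1, 6), k), Mul(Rational(1, 6), u)))
Add(Function('E')(-129), Mul(-1, Function('w')(287, Function('s')(16)))) = Add(Mul(-535, Pow(-129, -1)), Mul(-1, Add(Mul(Rational(1, 6), 287), Mul(Rational(1, 6), Add(Rational(5, 3), Mul(Rational(-1, 3), 16)))))) = Add(Mul(-535, Rational(-1, 129)), Mul(-1, Add(Rational(287, 6), Mul(Rational(1, 6), Add(Rational(5, 3), Rational(-16, 3)))))) = Add(Rational(535, 129), Mul(-1, Add(Rational(287, 6), Mul(Rational(1, 6), Rational(-11, 3))))) = Add(Rational(535, 129), Mul(-1, Add(Rational(287, 6), Rational(-11, 18)))) = Add(Rational(535, 129), Mul(-1, Rational(425, 9))) = Add(Rational(535, 129), Rational(-425, 9)) = Rational(-16670, 387)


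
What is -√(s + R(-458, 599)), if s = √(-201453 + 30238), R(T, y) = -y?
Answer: -√(-599 + 11*I*√1415) ≈ -8.0319 - 25.759*I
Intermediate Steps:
s = 11*I*√1415 (s = √(-171215) = 11*I*√1415 ≈ 413.78*I)
-√(s + R(-458, 599)) = -√(11*I*√1415 - 1*599) = -√(11*I*√1415 - 599) = -√(-599 + 11*I*√1415)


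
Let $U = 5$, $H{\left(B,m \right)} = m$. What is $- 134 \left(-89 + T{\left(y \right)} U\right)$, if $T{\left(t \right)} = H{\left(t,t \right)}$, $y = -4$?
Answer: $14606$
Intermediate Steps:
$T{\left(t \right)} = t$
$- 134 \left(-89 + T{\left(y \right)} U\right) = - 134 \left(-89 - 20\right) = \left(-134\right) \left(-109\right) = 14606$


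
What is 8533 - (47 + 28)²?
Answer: 2908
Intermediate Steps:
8533 - (47 + 28)² = 8533 - 1*75² = 8533 - 1*5625 = 8533 - 5625 = 2908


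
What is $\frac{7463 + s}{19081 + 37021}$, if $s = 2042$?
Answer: $\frac{9505}{56102} \approx 0.16942$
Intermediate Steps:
$\frac{7463 + s}{19081 + 37021} = \frac{7463 + 2042}{19081 + 37021} = \frac{9505}{56102}$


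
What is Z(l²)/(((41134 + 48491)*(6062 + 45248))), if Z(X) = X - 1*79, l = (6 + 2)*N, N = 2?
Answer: 59/1532886250 ≈ 3.8489e-8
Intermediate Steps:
l = 16 (l = (6 + 2)*2 = 8*2 = 16)
Z(X) = -79 + X (Z(X) = X - 79 = -79 + X)
Z(l²)/(((41134 + 48491)*(6062 + 45248))) = (-79 + 16²)/(((41134 + 48491)*(6062 + 45248))) = (-79 + 256)/((89625*51310)) = 177/4598658750 = 177*(1/4598658750) = 59/1532886250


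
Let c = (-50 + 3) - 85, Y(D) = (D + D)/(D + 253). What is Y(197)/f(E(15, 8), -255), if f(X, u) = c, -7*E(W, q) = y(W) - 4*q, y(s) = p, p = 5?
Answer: -197/29700 ≈ -0.0066330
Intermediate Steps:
y(s) = 5
Y(D) = 2*D/(253 + D) (Y(D) = (2*D)/(253 + D) = 2*D/(253 + D))
E(W, q) = -5/7 + 4*q/7 (E(W, q) = -(5 - 4*q)/7 = -5/7 + 4*q/7)
c = -132 (c = -47 - 85 = -132)
f(X, u) = -132
Y(197)/f(E(15, 8), -255) = (2*197/(253 + 197))/(-132) = (2*197/450)*(-1/132) = (2*197*(1/450))*(-1/132) = (197/225)*(-1/132) = -197/29700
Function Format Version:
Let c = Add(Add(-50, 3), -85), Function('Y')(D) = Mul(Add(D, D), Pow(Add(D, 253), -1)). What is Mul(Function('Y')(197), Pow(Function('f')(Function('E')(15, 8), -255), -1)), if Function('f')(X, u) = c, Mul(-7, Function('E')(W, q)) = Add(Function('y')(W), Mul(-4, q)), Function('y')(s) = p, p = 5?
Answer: Rational(-197, 29700) ≈ -0.0066330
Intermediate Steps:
Function('y')(s) = 5
Function('Y')(D) = Mul(2, D, Pow(Add(253, D), -1)) (Function('Y')(D) = Mul(Mul(2, D), Pow(Add(253, D), -1)) = Mul(2, D, Pow(Add(253, D), -1)))
Function('E')(W, q) = Add(Rational(-5, 7), Mul(Rational(4, 7), q)) (Function('E')(W, q) = Mul(Rational(-1, 7), Add(5, Mul(-4, q))) = Add(Rational(-5, 7), Mul(Rational(4, 7), q)))
c = -132 (c = Add(-47, -85) = -132)
Function('f')(X, u) = -132
Mul(Function('Y')(197), Pow(Function('f')(Function('E')(15, 8), -255), -1)) = Mul(Mul(2, 197, Pow(Add(253, 197), -1)), Pow(-132, -1)) = Mul(Mul(2, 197, Pow(450, -1)), Rational(-1, 132)) = Mul(Mul(2, 197, Rational(1, 450)), Rational(-1, 132)) = Mul(Rational(197, 225), Rational(-1, 132)) = Rational(-197, 29700)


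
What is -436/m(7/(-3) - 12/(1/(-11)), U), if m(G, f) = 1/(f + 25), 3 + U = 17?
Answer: -17004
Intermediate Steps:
U = 14 (U = -3 + 17 = 14)
m(G, f) = 1/(25 + f)
-436/m(7/(-3) - 12/(1/(-11)), U) = -436/(1/(25 + 14)) = -436/(1/39) = -436/1/39 = -436*39 = -17004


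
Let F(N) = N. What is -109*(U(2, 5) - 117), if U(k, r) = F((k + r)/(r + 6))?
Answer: 139520/11 ≈ 12684.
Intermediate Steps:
U(k, r) = (k + r)/(6 + r) (U(k, r) = (k + r)/(r + 6) = (k + r)/(6 + r))
-109*(U(2, 5) - 117) = -109*((2 + 5)/(6 + 5) - 117) = -109*(7/11 - 117) = -109*(-1280/11) = 139520/11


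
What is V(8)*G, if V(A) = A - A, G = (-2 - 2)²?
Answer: 0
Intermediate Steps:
G = 16 (G = (-4)² = 16)
V(A) = 0
V(8)*G = 0*16 = 0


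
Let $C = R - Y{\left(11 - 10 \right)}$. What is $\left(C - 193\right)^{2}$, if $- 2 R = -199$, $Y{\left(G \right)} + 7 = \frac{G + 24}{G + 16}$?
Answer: $\frac{8946081}{1156} \approx 7738.8$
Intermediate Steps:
$Y{\left(G \right)} = -7 + \frac{24 + G}{16 + G}$ ($Y{\left(G \right)} = -7 + \frac{G + 24}{G + 16} = -7 + \frac{24 + G}{16 + G}$)
$R = \frac{199}{2}$ ($R = \left(- \frac{1}{2}\right) \left(-199\right) = \frac{199}{2} \approx 99.5$)
$C = \frac{3571}{34}$ ($C = \frac{199}{2} - \frac{2 \left(-44 - 3 \left(11 - 10\right)\right)}{16 + \left(11 - 10\right)} = \frac{199}{2} - \frac{2 \left(-44 - 3\right)}{16 + 1} = \frac{199}{2} - \frac{2 \left(-44 - 3\right)}{17} = \frac{199}{2} - 2 \cdot \frac{1}{17} \left(-47\right) = \frac{199}{2} - - \frac{94}{17} = \frac{199}{2} + \frac{94}{17} = \frac{3571}{34} \approx 105.03$)
$\left(C - 193\right)^{2} = \left(\frac{3571}{34} - 193\right)^{2} = \left(- \frac{2991}{34}\right)^{2} = \frac{8946081}{1156}$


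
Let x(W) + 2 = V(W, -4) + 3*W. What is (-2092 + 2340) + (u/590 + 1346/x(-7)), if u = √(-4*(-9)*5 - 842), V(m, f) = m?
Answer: 3047/15 + I*√662/590 ≈ 203.13 + 0.043609*I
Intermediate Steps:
x(W) = -2 + 4*W (x(W) = -2 + (W + 3*W) = -2 + 4*W)
u = I*√662 (u = √(36*5 - 842) = √(180 - 842) = √(-662) = I*√662 ≈ 25.729*I)
(-2092 + 2340) + (u/590 + 1346/x(-7)) = (-2092 + 2340) + ((I*√662)/590 + 1346/(-2 + 4*(-7))) = 248 + ((I*√662)*(1/590) + 1346/(-2 - 28)) = 248 + (I*√662/590 + 1346/(-30)) = 248 + (I*√662/590 + 1346*(-1/30)) = 248 + (I*√662/590 - 673/15) = 248 + (-673/15 + I*√662/590) = 3047/15 + I*√662/590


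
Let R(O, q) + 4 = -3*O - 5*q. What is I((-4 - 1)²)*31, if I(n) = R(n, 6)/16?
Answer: -3379/16 ≈ -211.19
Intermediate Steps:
R(O, q) = -4 - 5*q - 3*O (R(O, q) = -4 + (-3*O - 5*q) = -4 + (-5*q - 3*O) = -4 - 5*q - 3*O)
I(n) = -17/8 - 3*n/16 (I(n) = (-4 - 5*6 - 3*n)/16 = (-4 - 30 - 3*n)*(1/16) = (-34 - 3*n)*(1/16) = -17/8 - 3*n/16)
I((-4 - 1)²)*31 = (-17/8 - 3*(-4 - 1)²/16)*31 = (-17/8 - 3/16*(-5)²)*31 = (-17/8 - 3/16*25)*31 = (-17/8 - 75/16)*31 = -109/16*31 = -3379/16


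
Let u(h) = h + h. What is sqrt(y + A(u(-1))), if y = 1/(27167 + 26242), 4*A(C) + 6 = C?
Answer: I*sqrt(5704989153)/53409 ≈ 1.4142*I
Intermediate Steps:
u(h) = 2*h
A(C) = -3/2 + C/4
y = 1/53409 ≈ 1.8723e-5
sqrt(y + A(u(-1))) = sqrt(1/53409 + (-3/2 + (2*(-1))/4)) = sqrt(1/53409 + (-3/2 + (1/4)*(-2))) = sqrt(1/53409 + (-3/2 - 1/2)) = sqrt(1/53409 - 2) = sqrt(-106817/53409) = I*sqrt(5704989153)/53409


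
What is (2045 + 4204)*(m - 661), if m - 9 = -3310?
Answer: -24758538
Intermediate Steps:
m = -3301 (m = 9 - 3310 = -3301)
(2045 + 4204)*(m - 661) = (2045 + 4204)*(-3301 - 661) = 6249*(-3962) = -24758538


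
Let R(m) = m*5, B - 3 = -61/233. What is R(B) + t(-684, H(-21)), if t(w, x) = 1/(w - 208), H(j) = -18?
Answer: 2845247/207836 ≈ 13.690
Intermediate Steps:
t(w, x) = 1/(-208 + w)
B = 638/233 (B = 3 - 61/233 = 638/233 ≈ 2.7382)
R(m) = 5*m
R(B) + t(-684, H(-21)) = 5*(638/233) + 1/(-208 - 684) = 3190/233 + 1/(-892) = 3190/233 - 1/892 = 2845247/207836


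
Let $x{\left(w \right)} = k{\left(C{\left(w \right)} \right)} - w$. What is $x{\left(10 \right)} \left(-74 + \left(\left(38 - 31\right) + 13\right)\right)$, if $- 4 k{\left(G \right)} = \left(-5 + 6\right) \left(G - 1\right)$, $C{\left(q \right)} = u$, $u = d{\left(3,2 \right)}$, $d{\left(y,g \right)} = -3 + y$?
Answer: $\frac{1053}{2} \approx 526.5$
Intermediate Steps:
$u = 0$ ($u = -3 + 3 = 0$)
$C{\left(q \right)} = 0$
$k{\left(G \right)} = \frac{1}{4} - \frac{G}{4}$ ($k{\left(G \right)} = - \frac{\left(-5 + 6\right) \left(G - 1\right)}{4} = - \frac{1 \left(-1 + G\right)}{4} = - \frac{-1 + G}{4} = \frac{1}{4} - \frac{G}{4}$)
$x{\left(w \right)} = \frac{1}{4} - w$ ($x{\left(w \right)} = \left(\frac{1}{4} - 0\right) - w = \left(\frac{1}{4} + 0\right) - w = \frac{1}{4} - w$)
$x{\left(10 \right)} \left(-74 + \left(\left(38 - 31\right) + 13\right)\right) = \left(\frac{1}{4} - 10\right) \left(-74 + \left(\left(38 - 31\right) + 13\right)\right) = \left(\frac{1}{4} - 10\right) \left(-74 + \left(7 + 13\right)\right) = - \frac{39 \left(-74 + 20\right)}{4} = \left(- \frac{39}{4}\right) \left(-54\right) = \frac{1053}{2}$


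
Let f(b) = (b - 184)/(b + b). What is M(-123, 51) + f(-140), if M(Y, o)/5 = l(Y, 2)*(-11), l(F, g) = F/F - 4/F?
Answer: -478987/8610 ≈ -55.631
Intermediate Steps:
f(b) = (-184 + b)/(2*b) (f(b) = (-184 + b)/((2*b)) = (-184 + b)*(1/(2*b)) = (-184 + b)/(2*b))
l(F, g) = 1 - 4/F
M(Y, o) = -55*(-4 + Y)/Y (M(Y, o) = 5*(((-4 + Y)/Y)*(-11)) = 5*(-11*(-4 + Y)/Y) = -55*(-4 + Y)/Y)
M(-123, 51) + f(-140) = (-55 + 220/(-123)) + (½)*(-184 - 140)/(-140) = (-55 + 220*(-1/123)) + (½)*(-1/140)*(-324) = (-55 - 220/123) + 81/70 = -6985/123 + 81/70 = -478987/8610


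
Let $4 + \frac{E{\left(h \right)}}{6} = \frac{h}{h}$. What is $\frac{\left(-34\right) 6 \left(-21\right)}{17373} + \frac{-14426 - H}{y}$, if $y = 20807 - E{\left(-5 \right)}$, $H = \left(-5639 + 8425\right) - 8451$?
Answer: $- \frac{20996851}{120597575} \approx -0.17411$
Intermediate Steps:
$H = -5665$ ($H = 2786 - 8451 = -5665$)
$E{\left(h \right)} = -18$ ($E{\left(h \right)} = -24 + 6 \frac{h}{h} = -24 + 6 \cdot 1 = -24 + 6 = -18$)
$y = 20825$ ($y = 20807 - -18 = 20807 + 18 = 20825$)
$\frac{\left(-34\right) 6 \left(-21\right)}{17373} + \frac{-14426 - H}{y} = \frac{\left(-34\right) 6 \left(-21\right)}{17373} + \frac{-14426 - -5665}{20825} = \left(-204\right) \left(-21\right) \frac{1}{17373} + \left(-14426 + 5665\right) \frac{1}{20825} = 4284 \cdot \frac{1}{17373} - \frac{8761}{20825} = \frac{1428}{5791} - \frac{8761}{20825} = - \frac{20996851}{120597575}$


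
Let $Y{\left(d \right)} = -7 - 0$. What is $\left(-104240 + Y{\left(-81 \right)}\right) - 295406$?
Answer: $-399653$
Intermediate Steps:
$Y{\left(d \right)} = -7$ ($Y{\left(d \right)} = -7 + 0 = -7$)
$\left(-104240 + Y{\left(-81 \right)}\right) - 295406 = \left(-104240 - 7\right) - 295406 = -104247 - 295406 = -399653$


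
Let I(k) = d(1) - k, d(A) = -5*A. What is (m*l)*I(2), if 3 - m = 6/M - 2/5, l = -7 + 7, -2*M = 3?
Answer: 0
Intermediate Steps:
M = -3/2 (M = -½*3 = -3/2 ≈ -1.5000)
l = 0
m = 37/5 (m = 3 - (6/(-3/2) - 2/5) = 3 - (6*(-⅔) - 2*⅕) = 3 - (-4 - ⅖) = 3 - 1*(-22/5) = 3 + 22/5 = 37/5 ≈ 7.4000)
I(k) = -5 - k (I(k) = -5*1 - k = -5 - k)
(m*l)*I(2) = ((37/5)*0)*(-5 - 1*2) = 0*(-5 - 2) = 0*(-7) = 0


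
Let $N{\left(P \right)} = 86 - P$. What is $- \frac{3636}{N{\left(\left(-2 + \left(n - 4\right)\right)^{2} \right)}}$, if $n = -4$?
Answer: $\frac{1818}{7} \approx 259.71$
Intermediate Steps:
$- \frac{3636}{N{\left(\left(-2 + \left(n - 4\right)\right)^{2} \right)}} = - \frac{3636}{86 - \left(-2 - 8\right)^{2}} = - \frac{3636}{86 - \left(-10\right)^{2}} = - \frac{3636}{86 - 100} = - \frac{3636}{-14} = \left(-3636\right) \left(- \frac{1}{14}\right) = \frac{1818}{7}$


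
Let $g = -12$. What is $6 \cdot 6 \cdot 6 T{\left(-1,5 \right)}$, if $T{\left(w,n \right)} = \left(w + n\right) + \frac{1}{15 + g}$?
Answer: $936$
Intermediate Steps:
$T{\left(w,n \right)} = \frac{1}{3} + n + w$ ($T{\left(w,n \right)} = \left(w + n\right) + \frac{1}{15 - 12} = \left(n + w\right) + \frac{1}{3} = \frac{1}{3} + n + w$)
$6 \cdot 6 \cdot 6 T{\left(-1,5 \right)} = 6 \cdot 6 \cdot 6 \left(\frac{1}{3} + 5 - 1\right) = 36 \cdot 6 \cdot \frac{13}{3} = 216 \cdot \frac{13}{3} = 936$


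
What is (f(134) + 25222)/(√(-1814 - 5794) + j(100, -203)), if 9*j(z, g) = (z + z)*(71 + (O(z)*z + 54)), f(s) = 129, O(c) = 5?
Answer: 3564984375/1953202031 - 2053431*I*√1902/7812808124 ≈ 1.8252 - 0.011462*I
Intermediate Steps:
j(z, g) = 2*z*(125 + 5*z)/9 (j(z, g) = ((z + z)*(71 + (5*z + 54)))/9 = ((2*z)*(71 + (54 + 5*z)))/9 = ((2*z)*(125 + 5*z))/9 = (2*z*(125 + 5*z))/9 = 2*z*(125 + 5*z)/9)
(f(134) + 25222)/(√(-1814 - 5794) + j(100, -203)) = (129 + 25222)/(√(-1814 - 5794) + (10/9)*100*(25 + 100)) = 25351/(√(-7608) + (10/9)*100*125) = 25351/(2*I*√1902 + 125000/9) = 25351/(125000/9 + 2*I*√1902)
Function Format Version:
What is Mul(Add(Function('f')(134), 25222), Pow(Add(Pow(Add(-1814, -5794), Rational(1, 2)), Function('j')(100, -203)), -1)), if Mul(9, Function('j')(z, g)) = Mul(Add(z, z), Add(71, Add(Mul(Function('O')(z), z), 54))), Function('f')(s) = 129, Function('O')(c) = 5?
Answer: Add(Rational(3564984375, 1953202031), Mul(Rational(-2053431, 7812808124), I, Pow(1902, Rational(1, 2)))) ≈ Add(1.8252, Mul(-0.011462, I))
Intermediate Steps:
Function('j')(z, g) = Mul(Rational(2, 9), z, Add(125, Mul(5, z))) (Function('j')(z, g) = Mul(Rational(1, 9), Mul(Add(z, z), Add(71, Add(Mul(5, z), 54)))) = Mul(Rational(1, 9), Mul(Mul(2, z), Add(71, Add(54, Mul(5, z))))) = Mul(Rational(1, 9), Mul(Mul(2, z), Add(125, Mul(5, z)))) = Mul(Rational(1, 9), Mul(2, z, Add(125, Mul(5, z)))) = Mul(Rational(2, 9), z, Add(125, Mul(5, z))))
Mul(Add(Function('f')(134), 25222), Pow(Add(Pow(Add(-1814, -5794), Rational(1, 2)), Function('j')(100, -203)), -1)) = Mul(Add(129, 25222), Pow(Add(Pow(Add(-1814, -5794), Rational(1, 2)), Mul(Rational(10, 9), 100, Add(25, 100))), -1)) = Mul(25351, Pow(Add(Pow(-7608, Rational(1, 2)), Mul(Rational(10, 9), 100, 125)), -1)) = Mul(25351, Pow(Add(Mul(2, I, Pow(1902, Rational(1, 2))), Rational(125000, 9)), -1)) = Mul(25351, Pow(Add(Rational(125000, 9), Mul(2, I, Pow(1902, Rational(1, 2)))), -1))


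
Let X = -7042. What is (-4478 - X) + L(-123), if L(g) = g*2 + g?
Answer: 2195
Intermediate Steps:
L(g) = 3*g (L(g) = 2*g + g = 3*g)
(-4478 - X) + L(-123) = (-4478 - 1*(-7042)) + 3*(-123) = (-4478 + 7042) - 369 = 2564 - 369 = 2195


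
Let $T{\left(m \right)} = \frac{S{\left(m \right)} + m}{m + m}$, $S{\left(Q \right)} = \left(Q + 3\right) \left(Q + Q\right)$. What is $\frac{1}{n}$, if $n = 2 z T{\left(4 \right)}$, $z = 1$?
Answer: $\frac{1}{15} \approx 0.066667$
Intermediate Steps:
$S{\left(Q \right)} = 2 Q \left(3 + Q\right)$ ($S{\left(Q \right)} = \left(3 + Q\right) 2 Q = 2 Q \left(3 + Q\right)$)
$T{\left(m \right)} = \frac{m + 2 m \left(3 + m\right)}{2 m}$ ($T{\left(m \right)} = \frac{2 m \left(3 + m\right) + m}{m + m} = \frac{m + 2 m \left(3 + m\right)}{2 m}$)
$n = 15$ ($n = 2 \cdot 1 \left(\frac{7}{2} + 4\right) = 2 \cdot \frac{15}{2} = 15$)
$\frac{1}{n} = \frac{1}{15}$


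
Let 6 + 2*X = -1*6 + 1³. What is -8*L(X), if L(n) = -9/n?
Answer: -144/11 ≈ -13.091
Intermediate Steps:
X = -11/2 (X = -3 + (-1*6 + 1³)/2 = -3 + (-6 + 1)/2 = -3 + (½)*(-5) = -3 - 5/2 = -11/2 ≈ -5.5000)
-8*L(X) = -(-72)/(-11/2) = -(-72)*(-2)/11 = -8*18/11 = -144/11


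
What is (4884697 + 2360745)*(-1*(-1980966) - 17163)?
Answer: 14228620735926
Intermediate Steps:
(4884697 + 2360745)*(-1*(-1980966) - 17163) = 7245442*(1980966 - 17163) = 7245442*1963803 = 14228620735926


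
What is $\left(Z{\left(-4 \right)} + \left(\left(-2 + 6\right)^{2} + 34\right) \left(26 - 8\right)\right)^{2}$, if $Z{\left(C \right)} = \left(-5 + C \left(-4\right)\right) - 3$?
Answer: $824464$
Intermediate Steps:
$Z{\left(C \right)} = -8 - 4 C$ ($Z{\left(C \right)} = \left(-5 - 4 C\right) - 3 = -8 - 4 C$)
$\left(Z{\left(-4 \right)} + \left(\left(-2 + 6\right)^{2} + 34\right) \left(26 - 8\right)\right)^{2} = \left(\left(-8 - -16\right) + \left(\left(-2 + 6\right)^{2} + 34\right) \left(26 - 8\right)\right)^{2} = \left(\left(-8 + 16\right) + \left(4^{2} + 34\right) 18\right)^{2} = \left(8 + \left(16 + 34\right) 18\right)^{2} = \left(8 + 50 \cdot 18\right)^{2} = \left(8 + 900\right)^{2} = 908^{2} = 824464$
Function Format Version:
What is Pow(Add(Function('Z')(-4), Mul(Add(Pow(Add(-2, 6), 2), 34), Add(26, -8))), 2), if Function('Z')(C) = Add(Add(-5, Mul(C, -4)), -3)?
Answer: 824464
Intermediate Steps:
Function('Z')(C) = Add(-8, Mul(-4, C)) (Function('Z')(C) = Add(Add(-5, Mul(-4, C)), -3) = Add(-8, Mul(-4, C)))
Pow(Add(Function('Z')(-4), Mul(Add(Pow(Add(-2, 6), 2), 34), Add(26, -8))), 2) = Pow(Add(Add(-8, Mul(-4, -4)), Mul(Add(Pow(Add(-2, 6), 2), 34), Add(26, -8))), 2) = Pow(Add(Add(-8, 16), Mul(Add(Pow(4, 2), 34), 18)), 2) = Pow(Add(8, Mul(Add(16, 34), 18)), 2) = Pow(Add(8, Mul(50, 18)), 2) = Pow(Add(8, 900), 2) = Pow(908, 2) = 824464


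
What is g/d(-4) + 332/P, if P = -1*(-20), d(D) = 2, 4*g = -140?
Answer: -9/10 ≈ -0.90000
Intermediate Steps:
g = -35 (g = (¼)*(-140) = -35)
P = 20
g/d(-4) + 332/P = -35/2 + 332/20 = -35*½ + 332*(1/20) = -35/2 + 83/5 = -9/10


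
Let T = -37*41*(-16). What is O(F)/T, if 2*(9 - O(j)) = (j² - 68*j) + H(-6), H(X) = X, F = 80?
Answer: -117/6068 ≈ -0.019281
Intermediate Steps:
T = 24272 (T = -1517*(-16) = 24272)
O(j) = 12 + 34*j - j²/2 (O(j) = 9 - ((j² - 68*j) - 6)/2 = 9 - (-6 + j² - 68*j)/2 = 9 + (3 + 34*j - j²/2) = 12 + 34*j - j²/2)
O(F)/T = (12 + 34*80 - ½*80²)/24272 = (12 + 2720 - ½*6400)*(1/24272) = (12 + 2720 - 3200)*(1/24272) = -468*1/24272 = -117/6068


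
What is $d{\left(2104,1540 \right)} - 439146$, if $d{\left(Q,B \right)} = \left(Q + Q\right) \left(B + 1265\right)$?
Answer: $11364294$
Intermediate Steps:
$d{\left(Q,B \right)} = 2 Q \left(1265 + B\right)$
$d{\left(2104,1540 \right)} - 439146 = 2 \cdot 2104 \left(1265 + 1540\right) - 439146 = 2 \cdot 2104 \cdot 2805 - 439146 = 11803440 - 439146 = 11364294$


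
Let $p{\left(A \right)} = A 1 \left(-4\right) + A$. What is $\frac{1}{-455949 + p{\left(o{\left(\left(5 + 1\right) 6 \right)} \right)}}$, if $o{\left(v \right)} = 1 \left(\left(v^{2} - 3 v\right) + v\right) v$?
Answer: $- \frac{1}{588141} \approx -1.7003 \cdot 10^{-6}$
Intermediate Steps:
$o{\left(v \right)} = v \left(v^{2} - 2 v\right)$ ($o{\left(v \right)} = 1 \left(v^{2} - 2 v\right) v = \left(v^{2} - 2 v\right) v = v \left(v^{2} - 2 v\right)$)
$p{\left(A \right)} = - 3 A$ ($p{\left(A \right)} = A \left(-4\right) + A = - 4 A + A = - 3 A$)
$\frac{1}{-455949 + p{\left(o{\left(\left(5 + 1\right) 6 \right)} \right)}} = \frac{1}{-455949 - 3 \left(\left(5 + 1\right) 6\right)^{2} \left(-2 + \left(5 + 1\right) 6\right)} = \frac{1}{-455949 - 3 \left(6 \cdot 6\right)^{2} \left(-2 + 6 \cdot 6\right)} = \frac{1}{-455949 - 3 \cdot 36^{2} \left(-2 + 36\right)} = \frac{1}{-455949 - 3 \cdot 1296 \cdot 34} = \frac{1}{-455949 - 132192} = \frac{1}{-588141} = - \frac{1}{588141}$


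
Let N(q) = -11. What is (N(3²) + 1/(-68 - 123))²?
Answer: 4418404/36481 ≈ 121.12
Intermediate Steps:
(N(3²) + 1/(-68 - 123))² = (-11 + 1/(-68 - 123))² = (-11 + 1/(-191))² = (-11 - 1/191)² = (-2102/191)² = 4418404/36481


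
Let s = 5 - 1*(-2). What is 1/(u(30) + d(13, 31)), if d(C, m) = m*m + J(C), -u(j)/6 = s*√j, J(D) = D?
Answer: 487/447878 + 21*√30/447878 ≈ 0.0013442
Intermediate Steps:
s = 7 (s = 5 + 2 = 7)
u(j) = -42*√j
d(C, m) = C + m² (d(C, m) = m*m + C = m² + C = C + m²)
1/(u(30) + d(13, 31)) = 1/(-42*√30 + (13 + 31²)) = 1/(-42*√30 + (13 + 961)) = 1/(-42*√30 + 974) = 1/(974 - 42*√30)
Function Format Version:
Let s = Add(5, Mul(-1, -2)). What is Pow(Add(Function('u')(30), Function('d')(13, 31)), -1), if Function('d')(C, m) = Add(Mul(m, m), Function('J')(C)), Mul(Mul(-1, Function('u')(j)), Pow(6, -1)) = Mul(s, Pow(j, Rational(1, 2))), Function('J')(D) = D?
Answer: Add(Rational(487, 447878), Mul(Rational(21, 447878), Pow(30, Rational(1, 2)))) ≈ 0.0013442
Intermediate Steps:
s = 7 (s = Add(5, 2) = 7)
Function('u')(j) = Mul(-42, Pow(j, Rational(1, 2))) (Function('u')(j) = Mul(-6, Mul(7, Pow(j, Rational(1, 2)))) = Mul(-42, Pow(j, Rational(1, 2))))
Function('d')(C, m) = Add(C, Pow(m, 2)) (Function('d')(C, m) = Add(Mul(m, m), C) = Add(Pow(m, 2), C) = Add(C, Pow(m, 2)))
Pow(Add(Function('u')(30), Function('d')(13, 31)), -1) = Pow(Add(Mul(-42, Pow(30, Rational(1, 2))), Add(13, Pow(31, 2))), -1) = Pow(Add(Mul(-42, Pow(30, Rational(1, 2))), Add(13, 961)), -1) = Pow(Add(Mul(-42, Pow(30, Rational(1, 2))), 974), -1) = Pow(Add(974, Mul(-42, Pow(30, Rational(1, 2)))), -1)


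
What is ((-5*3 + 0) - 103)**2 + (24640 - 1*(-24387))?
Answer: 62951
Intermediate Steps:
((-5*3 + 0) - 103)**2 + (24640 - 1*(-24387)) = ((-15 + 0) - 103)**2 + (24640 + 24387) = (-15 - 103)**2 + 49027 = (-118)**2 + 49027 = 13924 + 49027 = 62951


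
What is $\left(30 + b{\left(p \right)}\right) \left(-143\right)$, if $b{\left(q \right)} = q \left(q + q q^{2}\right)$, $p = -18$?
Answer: $-15062190$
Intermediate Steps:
$b{\left(q \right)} = q \left(q + q^{3}\right)$
$\left(30 + b{\left(p \right)}\right) \left(-143\right) = \left(30 + \left(\left(-18\right)^{2} + \left(-18\right)^{4}\right)\right) \left(-143\right) = \left(30 + \left(324 + 104976\right)\right) \left(-143\right) = \left(30 + 105300\right) \left(-143\right) = 105330 \left(-143\right) = -15062190$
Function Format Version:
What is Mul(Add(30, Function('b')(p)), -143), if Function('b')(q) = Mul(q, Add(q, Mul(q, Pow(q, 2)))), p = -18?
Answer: -15062190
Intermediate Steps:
Function('b')(q) = Mul(q, Add(q, Pow(q, 3)))
Mul(Add(30, Function('b')(p)), -143) = Mul(Add(30, Add(Pow(-18, 2), Pow(-18, 4))), -143) = Mul(Add(30, Add(324, 104976)), -143) = Mul(Add(30, 105300), -143) = Mul(105330, -143) = -15062190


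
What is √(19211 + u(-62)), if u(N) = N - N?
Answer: √19211 ≈ 138.60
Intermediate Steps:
u(N) = 0
√(19211 + u(-62)) = √(19211 + 0) = √19211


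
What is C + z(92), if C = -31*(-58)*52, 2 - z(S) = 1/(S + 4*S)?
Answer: 43009079/460 ≈ 93498.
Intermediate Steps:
z(S) = 2 - 1/(5*S) (z(S) = 2 - 1/(S + 4*S) = 2 - 1/(5*S))
C = 93496 (C = 1798*52 = 93496)
C + z(92) = 93496 + (2 - 1/5/92) = 93496 + (2 - 1/5*1/92) = 93496 + (2 - 1/460) = 93496 + 919/460 = 43009079/460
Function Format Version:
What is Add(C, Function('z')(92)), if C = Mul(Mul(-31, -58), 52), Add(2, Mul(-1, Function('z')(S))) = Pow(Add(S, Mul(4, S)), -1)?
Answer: Rational(43009079, 460) ≈ 93498.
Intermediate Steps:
Function('z')(S) = Add(2, Mul(Rational(-1, 5), Pow(S, -1))) (Function('z')(S) = Add(2, Mul(-1, Pow(Add(S, Mul(4, S)), -1))) = Add(2, Mul(-1, Pow(Mul(5, S), -1))) = Add(2, Mul(-1, Mul(Rational(1, 5), Pow(S, -1)))) = Add(2, Mul(Rational(-1, 5), Pow(S, -1))))
C = 93496 (C = Mul(1798, 52) = 93496)
Add(C, Function('z')(92)) = Add(93496, Add(2, Mul(Rational(-1, 5), Pow(92, -1)))) = Add(93496, Add(2, Mul(Rational(-1, 5), Rational(1, 92)))) = Add(93496, Add(2, Rational(-1, 460))) = Add(93496, Rational(919, 460)) = Rational(43009079, 460)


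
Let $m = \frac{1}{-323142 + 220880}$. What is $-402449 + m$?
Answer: $- \frac{41155239639}{102262} \approx -4.0245 \cdot 10^{5}$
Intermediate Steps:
$m = - \frac{1}{102262}$ ($m = \frac{1}{-102262} = - \frac{1}{102262} \approx -9.7788 \cdot 10^{-6}$)
$-402449 + m = -402449 - \frac{1}{102262} = - \frac{41155239639}{102262}$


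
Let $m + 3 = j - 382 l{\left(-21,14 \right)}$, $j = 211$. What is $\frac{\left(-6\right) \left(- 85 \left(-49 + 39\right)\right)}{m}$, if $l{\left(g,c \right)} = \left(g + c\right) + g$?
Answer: $- \frac{1275}{2726} \approx -0.46772$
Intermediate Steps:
$l{\left(g,c \right)} = c + 2 g$ ($l{\left(g,c \right)} = \left(c + g\right) + g = c + 2 g$)
$m = 10904$ ($m = -3 - \left(-211 + 382 \left(14 + 2 \left(-21\right)\right)\right) = -3 - \left(-211 + 382 \left(14 - 42\right)\right) = -3 + \left(211 - -10696\right) = -3 + \left(211 + 10696\right) = -3 + 10907 = 10904$)
$\frac{\left(-6\right) \left(- 85 \left(-49 + 39\right)\right)}{m} = \frac{\left(-6\right) \left(- 85 \left(-49 + 39\right)\right)}{10904} = - 6 \left(\left(-85\right) \left(-10\right)\right) \frac{1}{10904} = \left(-6\right) 850 \cdot \frac{1}{10904} = \left(-5100\right) \frac{1}{10904} = - \frac{1275}{2726}$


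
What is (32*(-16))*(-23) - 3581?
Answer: 8195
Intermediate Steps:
(32*(-16))*(-23) - 3581 = -512*(-23) - 3581 = 11776 - 3581 = 8195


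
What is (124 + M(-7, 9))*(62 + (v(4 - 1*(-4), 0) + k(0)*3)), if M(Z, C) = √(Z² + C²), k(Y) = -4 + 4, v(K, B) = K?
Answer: 8680 + 70*√130 ≈ 9478.1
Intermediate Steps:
k(Y) = 0
M(Z, C) = √(C² + Z²)
(124 + M(-7, 9))*(62 + (v(4 - 1*(-4), 0) + k(0)*3)) = (124 + √(9² + (-7)²))*(62 + ((4 - 1*(-4)) + 0*3)) = (124 + √(81 + 49))*(62 + ((4 + 4) + 0)) = (124 + √130)*(62 + (8 + 0)) = (124 + √130)*(62 + 8) = (124 + √130)*70 = 8680 + 70*√130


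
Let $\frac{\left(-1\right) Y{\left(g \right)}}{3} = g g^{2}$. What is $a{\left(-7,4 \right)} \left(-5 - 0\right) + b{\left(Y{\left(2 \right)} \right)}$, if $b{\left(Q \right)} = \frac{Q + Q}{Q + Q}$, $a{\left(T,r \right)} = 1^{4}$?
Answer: $-4$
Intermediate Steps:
$Y{\left(g \right)} = - 3 g^{3}$ ($Y{\left(g \right)} = - 3 g g^{2} = - 3 g^{3}$)
$a{\left(T,r \right)} = 1$
$b{\left(Q \right)} = 1$ ($b{\left(Q \right)} = \frac{2 Q}{2 Q} = 2 Q \frac{1}{2 Q} = 1$)
$a{\left(-7,4 \right)} \left(-5 - 0\right) + b{\left(Y{\left(2 \right)} \right)} = 1 \left(-5 - 0\right) + 1 = 1 \left(-5 + 0\right) + 1 = 1 \left(-5\right) + 1 = -5 + 1 = -4$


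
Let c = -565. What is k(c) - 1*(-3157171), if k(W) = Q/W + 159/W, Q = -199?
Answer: 356760331/113 ≈ 3.1572e+6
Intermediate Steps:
k(W) = -40/W (k(W) = -199/W + 159/W = -40/W)
k(c) - 1*(-3157171) = -40/(-565) - 1*(-3157171) = -40*(-1/565) + 3157171 = 8/113 + 3157171 = 356760331/113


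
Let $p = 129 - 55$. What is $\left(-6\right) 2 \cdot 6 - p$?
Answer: $-146$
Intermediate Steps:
$p = 74$ ($p = 129 - 55 = 74$)
$\left(-6\right) 2 \cdot 6 - p = \left(-6\right) 2 \cdot 6 - 74 = \left(-12\right) 6 - 74 = -72 - 74 = -146$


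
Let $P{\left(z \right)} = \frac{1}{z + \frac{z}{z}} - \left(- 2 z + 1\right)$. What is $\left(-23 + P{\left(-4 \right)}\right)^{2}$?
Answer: $\frac{9409}{9} \approx 1045.4$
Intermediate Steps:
$P{\left(z \right)} = -1 + \frac{1}{1 + z} + 2 z$ ($P{\left(z \right)} = \frac{1}{z + 1} - \left(1 - 2 z\right) = \frac{1}{1 + z} + \left(-1 + 2 z\right) = -1 + \frac{1}{1 + z} + 2 z$)
$\left(-23 + P{\left(-4 \right)}\right)^{2} = \left(-23 - \frac{4 \left(1 + 2 \left(-4\right)\right)}{1 - 4}\right)^{2} = \left(-23 - \frac{4 \left(1 - 8\right)}{-3}\right)^{2} = \left(-23 - \left(- \frac{4}{3}\right) \left(-7\right)\right)^{2} = \left(-23 - \frac{28}{3}\right)^{2} = \left(- \frac{97}{3}\right)^{2} = \frac{9409}{9}$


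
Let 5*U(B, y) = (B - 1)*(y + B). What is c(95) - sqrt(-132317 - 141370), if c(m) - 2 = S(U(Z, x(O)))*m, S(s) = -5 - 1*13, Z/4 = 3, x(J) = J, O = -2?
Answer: -1708 - I*sqrt(273687) ≈ -1708.0 - 523.15*I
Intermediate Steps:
Z = 12 (Z = 4*3 = 12)
U(B, y) = (-1 + B)*(B + y)/5 (U(B, y) = ((B - 1)*(y + B))/5 = ((-1 + B)*(B + y))/5 = (-1 + B)*(B + y)/5)
S(s) = -18 (S(s) = -5 - 13 = -18)
c(m) = 2 - 18*m
c(95) - sqrt(-132317 - 141370) = (2 - 18*95) - sqrt(-132317 - 141370) = (2 - 1710) - sqrt(-273687) = -1708 - I*sqrt(273687)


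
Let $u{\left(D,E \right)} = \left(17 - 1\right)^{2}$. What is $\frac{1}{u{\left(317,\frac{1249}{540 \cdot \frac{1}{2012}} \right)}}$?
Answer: $\frac{1}{256} \approx 0.0039063$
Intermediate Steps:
$u{\left(D,E \right)} = 256$ ($u{\left(D,E \right)} = 16^{2} = 256$)
$\frac{1}{u{\left(317,\frac{1249}{540 \cdot \frac{1}{2012}} \right)}} = \frac{1}{256}$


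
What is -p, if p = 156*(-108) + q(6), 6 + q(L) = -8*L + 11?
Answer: 16891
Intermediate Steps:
q(L) = 5 - 8*L (q(L) = -6 + (-8*L + 11) = -6 + (11 - 8*L) = 5 - 8*L)
p = -16891 (p = 156*(-108) + (5 - 8*6) = -16848 + (5 - 48) = -16848 - 43 = -16891)
-p = -1*(-16891) = 16891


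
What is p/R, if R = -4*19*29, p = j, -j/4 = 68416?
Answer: 68416/551 ≈ 124.17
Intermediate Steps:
j = -273664 (j = -4*68416 = -273664)
p = -273664
R = -2204 (R = -76*29 = -2204)
p/R = -273664/(-2204) = -273664*(-1/2204) = 68416/551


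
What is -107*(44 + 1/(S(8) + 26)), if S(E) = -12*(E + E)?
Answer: -781421/166 ≈ -4707.4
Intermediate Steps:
S(E) = -24*E
-107*(44 + 1/(S(8) + 26)) = -107*(44 + 1/(-24*8 + 26)) = -107*(44 + 1/(-192 + 26)) = -107*(44 + 1/(-166)) = -107*(44 - 1/166) = -107*7303/166 = -781421/166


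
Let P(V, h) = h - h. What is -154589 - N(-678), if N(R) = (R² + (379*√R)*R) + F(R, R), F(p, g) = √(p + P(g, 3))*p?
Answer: -614273 + 257640*I*√678 ≈ -6.1427e+5 + 6.7085e+6*I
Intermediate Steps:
P(V, h) = 0
F(p, g) = p^(3/2) (F(p, g) = √(p + 0)*p = √p*p = p^(3/2))
N(R) = R² + 380*R^(3/2) (N(R) = (R² + (379*√R)*R) + R^(3/2) = (R² + 379*R^(3/2)) + R^(3/2) = R² + 380*R^(3/2))
-154589 - N(-678) = -154589 - ((-678)² + 380*(-678)^(3/2)) = -154589 - (459684 + 380*(-678*I*√678)) = -154589 - (459684 - 257640*I*√678) = -154589 + (-459684 + 257640*I*√678) = -614273 + 257640*I*√678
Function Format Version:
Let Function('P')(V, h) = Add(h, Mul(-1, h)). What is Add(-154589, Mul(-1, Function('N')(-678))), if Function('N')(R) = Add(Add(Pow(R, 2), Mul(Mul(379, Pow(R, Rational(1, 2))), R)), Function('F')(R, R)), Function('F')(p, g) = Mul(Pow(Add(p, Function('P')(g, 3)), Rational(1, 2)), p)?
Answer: Add(-614273, Mul(257640, I, Pow(678, Rational(1, 2)))) ≈ Add(-6.1427e+5, Mul(6.7085e+6, I))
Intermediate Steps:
Function('P')(V, h) = 0
Function('F')(p, g) = Pow(p, Rational(3, 2)) (Function('F')(p, g) = Mul(Pow(Add(p, 0), Rational(1, 2)), p) = Mul(Pow(p, Rational(1, 2)), p) = Pow(p, Rational(3, 2)))
Function('N')(R) = Add(Pow(R, 2), Mul(380, Pow(R, Rational(3, 2)))) (Function('N')(R) = Add(Add(Pow(R, 2), Mul(Mul(379, Pow(R, Rational(1, 2))), R)), Pow(R, Rational(3, 2))) = Add(Add(Pow(R, 2), Mul(379, Pow(R, Rational(3, 2)))), Pow(R, Rational(3, 2))) = Add(Pow(R, 2), Mul(380, Pow(R, Rational(3, 2)))))
Add(-154589, Mul(-1, Function('N')(-678))) = Add(-154589, Mul(-1, Add(Pow(-678, 2), Mul(380, Pow(-678, Rational(3, 2)))))) = Add(-154589, Mul(-1, Add(459684, Mul(380, Mul(-678, I, Pow(678, Rational(1, 2))))))) = Add(-154589, Mul(-1, Add(459684, Mul(-257640, I, Pow(678, Rational(1, 2)))))) = Add(-154589, Add(-459684, Mul(257640, I, Pow(678, Rational(1, 2))))) = Add(-614273, Mul(257640, I, Pow(678, Rational(1, 2))))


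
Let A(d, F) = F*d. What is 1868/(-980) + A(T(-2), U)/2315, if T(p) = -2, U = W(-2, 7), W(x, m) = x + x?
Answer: -215829/113435 ≈ -1.9027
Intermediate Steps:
W(x, m) = 2*x
U = -4 (U = 2*(-2) = -4)
1868/(-980) + A(T(-2), U)/2315 = 1868/(-980) - 4*(-2)/2315 = 1868*(-1/980) + 8*(1/2315) = -467/245 + 8/2315 = -215829/113435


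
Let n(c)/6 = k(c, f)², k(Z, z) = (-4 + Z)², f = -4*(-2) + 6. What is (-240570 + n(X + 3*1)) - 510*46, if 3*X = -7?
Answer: -7108810/27 ≈ -2.6329e+5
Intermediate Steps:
X = -7/3 (X = (⅓)*(-7) = -7/3 ≈ -2.3333)
f = 14 (f = 8 + 6 = 14)
n(c) = 6*(-4 + c)⁴ (n(c) = 6*((-4 + c)²)² = 6*(-4 + c)⁴)
(-240570 + n(X + 3*1)) - 510*46 = (-240570 + 6*(-4 + (-7/3 + 3*1))⁴) - 510*46 = (-240570 + 6*(-4 + (-7/3 + 3))⁴) - 23460 = (-240570 + 6*(-4 + ⅔)⁴) - 23460 = (-240570 + 6*(-10/3)⁴) - 23460 = (-240570 + 6*(10000/81)) - 23460 = (-240570 + 20000/27) - 23460 = -6475390/27 - 23460 = -7108810/27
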